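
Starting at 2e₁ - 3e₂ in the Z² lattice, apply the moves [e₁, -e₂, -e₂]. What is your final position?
(3, -5)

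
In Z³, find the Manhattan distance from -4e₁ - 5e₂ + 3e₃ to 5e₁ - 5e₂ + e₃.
11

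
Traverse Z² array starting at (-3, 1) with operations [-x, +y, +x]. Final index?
(-3, 2)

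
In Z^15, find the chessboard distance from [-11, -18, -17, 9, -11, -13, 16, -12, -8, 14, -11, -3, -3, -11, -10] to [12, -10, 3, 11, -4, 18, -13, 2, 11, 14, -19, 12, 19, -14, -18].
31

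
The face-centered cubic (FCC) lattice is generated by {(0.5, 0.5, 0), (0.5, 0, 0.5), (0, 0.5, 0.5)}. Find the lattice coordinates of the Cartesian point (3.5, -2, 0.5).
b₁ + 6b₂ - 5b₃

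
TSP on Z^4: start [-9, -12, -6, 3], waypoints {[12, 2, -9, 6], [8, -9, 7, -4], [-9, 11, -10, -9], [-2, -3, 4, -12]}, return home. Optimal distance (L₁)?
186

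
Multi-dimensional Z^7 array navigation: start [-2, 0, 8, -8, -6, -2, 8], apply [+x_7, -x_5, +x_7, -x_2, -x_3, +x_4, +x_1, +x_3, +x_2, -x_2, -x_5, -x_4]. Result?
(-1, -1, 8, -8, -8, -2, 10)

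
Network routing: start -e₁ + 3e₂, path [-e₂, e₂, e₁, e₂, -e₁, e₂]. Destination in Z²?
(-1, 5)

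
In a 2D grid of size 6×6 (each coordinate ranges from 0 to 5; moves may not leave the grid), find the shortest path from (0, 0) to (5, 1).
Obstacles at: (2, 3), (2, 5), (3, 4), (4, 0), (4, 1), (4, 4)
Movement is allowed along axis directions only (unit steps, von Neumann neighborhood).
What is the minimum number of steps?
8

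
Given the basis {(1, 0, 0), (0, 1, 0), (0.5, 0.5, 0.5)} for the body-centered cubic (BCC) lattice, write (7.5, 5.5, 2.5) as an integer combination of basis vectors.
5b₁ + 3b₂ + 5b₃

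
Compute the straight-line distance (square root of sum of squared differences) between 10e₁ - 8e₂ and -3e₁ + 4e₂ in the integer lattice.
17.6918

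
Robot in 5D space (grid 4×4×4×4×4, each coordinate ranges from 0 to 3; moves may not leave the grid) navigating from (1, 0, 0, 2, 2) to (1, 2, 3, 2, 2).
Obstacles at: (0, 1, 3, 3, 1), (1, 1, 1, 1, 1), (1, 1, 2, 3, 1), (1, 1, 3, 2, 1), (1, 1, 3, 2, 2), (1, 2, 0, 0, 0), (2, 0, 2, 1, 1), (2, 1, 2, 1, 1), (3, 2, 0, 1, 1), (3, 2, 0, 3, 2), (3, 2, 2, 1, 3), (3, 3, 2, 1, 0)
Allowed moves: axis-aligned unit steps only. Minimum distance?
5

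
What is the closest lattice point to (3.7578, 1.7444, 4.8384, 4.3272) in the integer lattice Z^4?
(4, 2, 5, 4)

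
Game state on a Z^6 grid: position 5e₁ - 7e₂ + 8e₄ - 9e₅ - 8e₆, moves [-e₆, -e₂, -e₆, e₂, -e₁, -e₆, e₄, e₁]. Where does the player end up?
(5, -7, 0, 9, -9, -11)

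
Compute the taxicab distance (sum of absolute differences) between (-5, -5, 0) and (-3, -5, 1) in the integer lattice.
3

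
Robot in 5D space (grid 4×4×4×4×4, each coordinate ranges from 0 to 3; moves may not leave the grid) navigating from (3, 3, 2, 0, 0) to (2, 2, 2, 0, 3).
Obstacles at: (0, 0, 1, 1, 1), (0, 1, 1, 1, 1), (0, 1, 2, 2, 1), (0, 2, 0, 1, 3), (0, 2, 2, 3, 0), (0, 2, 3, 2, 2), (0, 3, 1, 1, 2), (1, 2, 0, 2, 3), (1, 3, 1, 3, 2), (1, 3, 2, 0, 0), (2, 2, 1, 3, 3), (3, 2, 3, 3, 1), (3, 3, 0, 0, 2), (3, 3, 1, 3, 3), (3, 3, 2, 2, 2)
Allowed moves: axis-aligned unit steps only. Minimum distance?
5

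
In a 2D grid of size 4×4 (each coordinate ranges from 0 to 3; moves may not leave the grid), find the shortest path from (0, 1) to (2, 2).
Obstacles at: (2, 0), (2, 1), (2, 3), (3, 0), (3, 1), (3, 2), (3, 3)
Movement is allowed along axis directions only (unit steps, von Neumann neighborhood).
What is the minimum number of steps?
3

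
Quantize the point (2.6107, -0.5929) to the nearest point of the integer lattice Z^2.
(3, -1)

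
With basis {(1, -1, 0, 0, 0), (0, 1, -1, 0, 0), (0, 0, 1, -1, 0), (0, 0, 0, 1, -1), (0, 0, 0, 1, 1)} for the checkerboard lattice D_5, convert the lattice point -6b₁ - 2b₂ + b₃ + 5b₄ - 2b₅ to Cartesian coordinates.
(-6, 4, 3, 2, -7)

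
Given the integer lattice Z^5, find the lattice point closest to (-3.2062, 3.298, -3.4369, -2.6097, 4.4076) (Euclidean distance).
(-3, 3, -3, -3, 4)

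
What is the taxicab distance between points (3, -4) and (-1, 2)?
10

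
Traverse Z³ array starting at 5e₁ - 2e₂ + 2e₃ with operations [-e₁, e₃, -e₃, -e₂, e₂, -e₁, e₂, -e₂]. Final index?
(3, -2, 2)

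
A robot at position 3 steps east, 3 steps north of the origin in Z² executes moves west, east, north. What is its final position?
(3, 4)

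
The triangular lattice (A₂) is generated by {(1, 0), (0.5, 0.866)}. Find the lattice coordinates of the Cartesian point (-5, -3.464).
-3b₁ - 4b₂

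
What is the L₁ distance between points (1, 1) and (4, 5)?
7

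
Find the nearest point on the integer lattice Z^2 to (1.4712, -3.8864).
(1, -4)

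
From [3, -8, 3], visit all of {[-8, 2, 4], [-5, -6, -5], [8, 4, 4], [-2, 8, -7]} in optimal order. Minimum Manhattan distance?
75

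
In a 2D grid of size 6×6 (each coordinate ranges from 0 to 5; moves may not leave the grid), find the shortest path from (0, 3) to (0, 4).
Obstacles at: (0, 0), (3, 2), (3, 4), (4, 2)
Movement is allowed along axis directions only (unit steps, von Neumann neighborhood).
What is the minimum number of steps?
1
(one shortest path: (0, 3) → (0, 4))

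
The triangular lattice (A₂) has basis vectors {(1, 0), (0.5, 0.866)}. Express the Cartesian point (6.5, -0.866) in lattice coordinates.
7b₁ - b₂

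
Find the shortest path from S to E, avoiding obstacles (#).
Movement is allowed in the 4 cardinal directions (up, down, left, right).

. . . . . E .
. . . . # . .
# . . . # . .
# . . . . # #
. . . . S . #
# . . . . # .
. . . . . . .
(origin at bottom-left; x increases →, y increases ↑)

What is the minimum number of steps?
7
(one shortest path: (4, 2) → (3, 2) → (3, 3) → (3, 4) → (3, 5) → (3, 6) → (4, 6) → (5, 6))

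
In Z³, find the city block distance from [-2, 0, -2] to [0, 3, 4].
11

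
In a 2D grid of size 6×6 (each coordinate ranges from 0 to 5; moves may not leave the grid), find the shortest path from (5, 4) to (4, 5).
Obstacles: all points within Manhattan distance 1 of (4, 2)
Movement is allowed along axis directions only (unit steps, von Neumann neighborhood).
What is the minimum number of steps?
2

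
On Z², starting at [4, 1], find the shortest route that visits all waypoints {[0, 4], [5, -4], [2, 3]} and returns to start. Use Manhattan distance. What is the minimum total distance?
26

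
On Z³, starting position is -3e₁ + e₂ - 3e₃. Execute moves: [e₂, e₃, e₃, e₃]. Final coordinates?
(-3, 2, 0)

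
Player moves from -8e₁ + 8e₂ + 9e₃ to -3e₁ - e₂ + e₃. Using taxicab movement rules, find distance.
22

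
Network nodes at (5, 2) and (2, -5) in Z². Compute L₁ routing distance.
10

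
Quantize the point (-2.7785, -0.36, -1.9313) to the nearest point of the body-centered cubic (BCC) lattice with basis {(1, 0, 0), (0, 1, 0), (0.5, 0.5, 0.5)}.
(-3, 0, -2)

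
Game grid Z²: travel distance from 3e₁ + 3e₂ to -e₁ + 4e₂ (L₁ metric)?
5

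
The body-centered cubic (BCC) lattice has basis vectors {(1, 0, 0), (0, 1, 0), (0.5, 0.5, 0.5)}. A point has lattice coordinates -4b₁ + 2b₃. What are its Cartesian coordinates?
(-3, 1, 1)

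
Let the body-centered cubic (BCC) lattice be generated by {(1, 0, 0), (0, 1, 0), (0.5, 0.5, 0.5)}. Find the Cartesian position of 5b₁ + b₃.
(5.5, 0.5, 0.5)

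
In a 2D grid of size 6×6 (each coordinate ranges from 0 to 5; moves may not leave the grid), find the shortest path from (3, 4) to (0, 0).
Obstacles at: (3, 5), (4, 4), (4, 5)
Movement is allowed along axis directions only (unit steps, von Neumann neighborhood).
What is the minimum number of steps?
7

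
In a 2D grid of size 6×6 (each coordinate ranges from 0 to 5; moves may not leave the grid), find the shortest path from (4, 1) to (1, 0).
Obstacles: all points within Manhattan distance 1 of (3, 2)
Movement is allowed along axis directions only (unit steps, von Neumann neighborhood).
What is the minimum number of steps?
4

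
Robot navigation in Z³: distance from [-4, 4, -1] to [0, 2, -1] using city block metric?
6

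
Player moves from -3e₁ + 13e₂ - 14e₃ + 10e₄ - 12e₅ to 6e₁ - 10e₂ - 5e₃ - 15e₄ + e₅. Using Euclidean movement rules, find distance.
38.5357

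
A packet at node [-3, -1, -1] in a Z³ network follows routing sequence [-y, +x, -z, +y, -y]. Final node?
(-2, -2, -2)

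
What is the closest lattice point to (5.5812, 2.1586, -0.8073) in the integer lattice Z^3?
(6, 2, -1)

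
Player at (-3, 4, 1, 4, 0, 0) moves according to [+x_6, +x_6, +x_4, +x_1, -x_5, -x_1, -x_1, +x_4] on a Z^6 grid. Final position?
(-4, 4, 1, 6, -1, 2)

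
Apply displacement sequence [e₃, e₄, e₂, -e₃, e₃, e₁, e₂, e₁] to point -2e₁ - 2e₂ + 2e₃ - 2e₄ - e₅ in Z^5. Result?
(0, 0, 3, -1, -1)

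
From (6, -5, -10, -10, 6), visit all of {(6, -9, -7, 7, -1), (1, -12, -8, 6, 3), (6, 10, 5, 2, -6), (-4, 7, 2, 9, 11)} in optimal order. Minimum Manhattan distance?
128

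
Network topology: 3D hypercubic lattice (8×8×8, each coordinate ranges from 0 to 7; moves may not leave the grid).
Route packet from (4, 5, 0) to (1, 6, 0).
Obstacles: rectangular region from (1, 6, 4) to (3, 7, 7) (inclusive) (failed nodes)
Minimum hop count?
4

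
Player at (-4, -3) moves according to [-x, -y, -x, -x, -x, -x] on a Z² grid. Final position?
(-9, -4)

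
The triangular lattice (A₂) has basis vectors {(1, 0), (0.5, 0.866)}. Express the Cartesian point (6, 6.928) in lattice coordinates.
2b₁ + 8b₂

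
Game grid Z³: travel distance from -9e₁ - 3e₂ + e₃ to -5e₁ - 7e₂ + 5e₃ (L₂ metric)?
6.9282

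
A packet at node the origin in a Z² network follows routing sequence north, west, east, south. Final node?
(0, 0)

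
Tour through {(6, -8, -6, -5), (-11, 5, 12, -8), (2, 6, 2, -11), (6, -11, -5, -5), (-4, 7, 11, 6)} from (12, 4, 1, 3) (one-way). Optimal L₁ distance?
119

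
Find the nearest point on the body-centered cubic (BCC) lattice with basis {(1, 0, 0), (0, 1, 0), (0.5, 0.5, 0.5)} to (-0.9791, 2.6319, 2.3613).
(-0.5, 2.5, 2.5)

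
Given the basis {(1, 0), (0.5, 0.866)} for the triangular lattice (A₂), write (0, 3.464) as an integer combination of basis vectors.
-2b₁ + 4b₂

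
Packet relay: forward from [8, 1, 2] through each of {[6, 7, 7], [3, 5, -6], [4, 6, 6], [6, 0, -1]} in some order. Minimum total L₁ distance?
37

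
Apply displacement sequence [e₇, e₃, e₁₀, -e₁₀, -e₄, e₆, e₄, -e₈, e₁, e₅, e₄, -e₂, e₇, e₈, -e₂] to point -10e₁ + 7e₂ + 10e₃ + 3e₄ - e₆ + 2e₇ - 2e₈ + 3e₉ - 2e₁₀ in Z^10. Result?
(-9, 5, 11, 4, 1, 0, 4, -2, 3, -2)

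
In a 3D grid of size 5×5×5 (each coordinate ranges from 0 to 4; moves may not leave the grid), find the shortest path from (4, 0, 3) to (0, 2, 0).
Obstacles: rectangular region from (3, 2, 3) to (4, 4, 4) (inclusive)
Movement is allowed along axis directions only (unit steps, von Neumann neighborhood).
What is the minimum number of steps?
9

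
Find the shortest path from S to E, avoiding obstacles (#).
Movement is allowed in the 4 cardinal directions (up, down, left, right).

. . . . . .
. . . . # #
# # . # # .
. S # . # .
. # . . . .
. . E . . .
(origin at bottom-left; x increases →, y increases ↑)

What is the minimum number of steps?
5
(one shortest path: (1, 2) → (0, 2) → (0, 1) → (0, 0) → (1, 0) → (2, 0))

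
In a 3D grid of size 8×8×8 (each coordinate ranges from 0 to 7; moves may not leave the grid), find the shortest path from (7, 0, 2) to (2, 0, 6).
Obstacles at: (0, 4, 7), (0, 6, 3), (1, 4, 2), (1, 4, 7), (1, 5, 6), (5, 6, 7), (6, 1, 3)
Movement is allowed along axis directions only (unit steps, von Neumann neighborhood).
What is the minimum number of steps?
9
(one shortest path: (7, 0, 2) → (6, 0, 2) → (5, 0, 2) → (4, 0, 2) → (3, 0, 2) → (2, 0, 2) → (2, 0, 3) → (2, 0, 4) → (2, 0, 5) → (2, 0, 6))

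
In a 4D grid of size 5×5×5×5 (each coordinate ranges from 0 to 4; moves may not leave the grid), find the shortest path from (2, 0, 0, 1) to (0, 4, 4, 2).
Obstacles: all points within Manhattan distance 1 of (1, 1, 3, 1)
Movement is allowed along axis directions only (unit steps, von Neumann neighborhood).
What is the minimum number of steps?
11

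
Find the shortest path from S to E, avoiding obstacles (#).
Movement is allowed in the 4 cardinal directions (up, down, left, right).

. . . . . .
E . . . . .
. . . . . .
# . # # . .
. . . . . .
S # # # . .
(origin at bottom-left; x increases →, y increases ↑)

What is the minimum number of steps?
6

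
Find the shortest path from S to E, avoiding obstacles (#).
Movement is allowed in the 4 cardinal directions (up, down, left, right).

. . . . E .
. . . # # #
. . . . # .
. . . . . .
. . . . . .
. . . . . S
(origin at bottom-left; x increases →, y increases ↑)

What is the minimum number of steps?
10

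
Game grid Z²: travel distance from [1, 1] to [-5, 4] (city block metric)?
9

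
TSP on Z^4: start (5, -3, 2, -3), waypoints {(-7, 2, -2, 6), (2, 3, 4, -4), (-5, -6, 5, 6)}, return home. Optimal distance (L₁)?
80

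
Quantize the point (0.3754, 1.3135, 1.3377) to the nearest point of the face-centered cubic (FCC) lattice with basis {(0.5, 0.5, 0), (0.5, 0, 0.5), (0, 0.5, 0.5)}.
(0.5, 1, 1.5)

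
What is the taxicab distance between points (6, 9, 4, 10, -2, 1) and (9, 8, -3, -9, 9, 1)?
41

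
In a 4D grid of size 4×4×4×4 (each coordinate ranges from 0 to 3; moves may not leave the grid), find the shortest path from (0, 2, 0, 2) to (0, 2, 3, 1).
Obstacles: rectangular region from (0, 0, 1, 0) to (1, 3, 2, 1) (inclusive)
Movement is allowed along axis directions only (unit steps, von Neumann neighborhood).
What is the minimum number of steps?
4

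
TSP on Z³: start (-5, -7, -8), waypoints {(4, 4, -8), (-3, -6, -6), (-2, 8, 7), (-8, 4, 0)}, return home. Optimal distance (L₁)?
88
(one optimal route: (-5, -7, -8) → (4, 4, -8) → (-2, 8, 7) → (-8, 4, 0) → (-3, -6, -6) → (-5, -7, -8))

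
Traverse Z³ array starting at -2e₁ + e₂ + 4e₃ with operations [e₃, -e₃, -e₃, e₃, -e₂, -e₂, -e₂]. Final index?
(-2, -2, 4)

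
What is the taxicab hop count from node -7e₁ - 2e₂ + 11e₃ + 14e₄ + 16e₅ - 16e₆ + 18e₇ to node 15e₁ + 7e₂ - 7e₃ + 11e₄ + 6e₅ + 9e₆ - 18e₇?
123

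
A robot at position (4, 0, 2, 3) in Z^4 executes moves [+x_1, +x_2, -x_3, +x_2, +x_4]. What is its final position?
(5, 2, 1, 4)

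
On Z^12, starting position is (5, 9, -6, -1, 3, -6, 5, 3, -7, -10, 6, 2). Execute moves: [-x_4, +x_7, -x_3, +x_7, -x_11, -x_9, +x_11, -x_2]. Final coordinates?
(5, 8, -7, -2, 3, -6, 7, 3, -8, -10, 6, 2)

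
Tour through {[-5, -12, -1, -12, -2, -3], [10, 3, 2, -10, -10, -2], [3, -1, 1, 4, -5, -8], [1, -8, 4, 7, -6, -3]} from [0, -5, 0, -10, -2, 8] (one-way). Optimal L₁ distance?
122
(one optimal route: (0, -5, 0, -10, -2, 8) → (-5, -12, -1, -12, -2, -3) → (1, -8, 4, 7, -6, -3) → (3, -1, 1, 4, -5, -8) → (10, 3, 2, -10, -10, -2))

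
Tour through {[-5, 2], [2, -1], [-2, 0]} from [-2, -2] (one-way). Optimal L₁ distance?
15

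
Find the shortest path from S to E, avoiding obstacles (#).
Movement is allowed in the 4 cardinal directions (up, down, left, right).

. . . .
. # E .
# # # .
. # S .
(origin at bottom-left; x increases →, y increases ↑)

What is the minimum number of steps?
4
(one shortest path: (2, 0) → (3, 0) → (3, 1) → (3, 2) → (2, 2))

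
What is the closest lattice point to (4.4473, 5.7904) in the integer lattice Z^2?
(4, 6)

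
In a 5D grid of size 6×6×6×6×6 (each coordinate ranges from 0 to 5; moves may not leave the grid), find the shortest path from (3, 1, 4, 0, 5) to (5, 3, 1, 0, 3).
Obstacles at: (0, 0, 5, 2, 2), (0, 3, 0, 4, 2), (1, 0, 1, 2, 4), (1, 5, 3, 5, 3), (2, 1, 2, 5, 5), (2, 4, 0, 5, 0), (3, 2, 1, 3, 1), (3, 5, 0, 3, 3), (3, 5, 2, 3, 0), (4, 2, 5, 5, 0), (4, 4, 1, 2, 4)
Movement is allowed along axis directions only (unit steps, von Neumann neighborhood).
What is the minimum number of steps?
9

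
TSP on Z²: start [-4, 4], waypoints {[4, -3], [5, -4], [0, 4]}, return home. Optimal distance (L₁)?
34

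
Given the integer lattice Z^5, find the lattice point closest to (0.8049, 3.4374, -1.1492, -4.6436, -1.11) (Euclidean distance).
(1, 3, -1, -5, -1)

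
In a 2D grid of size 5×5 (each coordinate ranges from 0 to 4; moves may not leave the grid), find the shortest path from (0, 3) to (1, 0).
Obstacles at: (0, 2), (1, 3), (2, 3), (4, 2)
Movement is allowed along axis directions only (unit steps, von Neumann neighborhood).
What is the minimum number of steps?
10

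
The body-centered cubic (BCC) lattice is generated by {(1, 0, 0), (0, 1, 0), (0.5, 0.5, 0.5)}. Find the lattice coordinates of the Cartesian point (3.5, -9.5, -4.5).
8b₁ - 5b₂ - 9b₃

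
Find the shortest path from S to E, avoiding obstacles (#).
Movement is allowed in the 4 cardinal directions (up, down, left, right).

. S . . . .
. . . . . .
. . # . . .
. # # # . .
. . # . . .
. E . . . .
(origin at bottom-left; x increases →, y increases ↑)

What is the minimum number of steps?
7
(one shortest path: (1, 5) → (0, 5) → (0, 4) → (0, 3) → (0, 2) → (0, 1) → (1, 1) → (1, 0))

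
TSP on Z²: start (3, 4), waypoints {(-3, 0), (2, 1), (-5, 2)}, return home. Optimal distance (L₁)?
24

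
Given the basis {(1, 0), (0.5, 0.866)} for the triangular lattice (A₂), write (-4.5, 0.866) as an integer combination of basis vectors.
-5b₁ + b₂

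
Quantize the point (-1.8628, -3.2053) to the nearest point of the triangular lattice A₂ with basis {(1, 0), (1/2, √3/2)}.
(-2, -3.464)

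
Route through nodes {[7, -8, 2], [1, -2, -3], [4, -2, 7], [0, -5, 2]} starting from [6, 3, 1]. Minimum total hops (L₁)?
45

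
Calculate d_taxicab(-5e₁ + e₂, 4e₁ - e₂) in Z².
11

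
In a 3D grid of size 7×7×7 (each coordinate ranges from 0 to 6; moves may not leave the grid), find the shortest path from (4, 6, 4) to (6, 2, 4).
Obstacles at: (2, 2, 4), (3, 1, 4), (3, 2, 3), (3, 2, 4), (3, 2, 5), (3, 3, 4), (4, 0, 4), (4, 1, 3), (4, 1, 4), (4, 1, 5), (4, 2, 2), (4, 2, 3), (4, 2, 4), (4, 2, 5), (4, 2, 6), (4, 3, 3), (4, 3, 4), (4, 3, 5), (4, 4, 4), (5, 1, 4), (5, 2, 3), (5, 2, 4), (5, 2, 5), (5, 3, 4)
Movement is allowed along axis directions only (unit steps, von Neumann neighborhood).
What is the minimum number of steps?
6
(one shortest path: (4, 6, 4) → (5, 6, 4) → (6, 6, 4) → (6, 5, 4) → (6, 4, 4) → (6, 3, 4) → (6, 2, 4))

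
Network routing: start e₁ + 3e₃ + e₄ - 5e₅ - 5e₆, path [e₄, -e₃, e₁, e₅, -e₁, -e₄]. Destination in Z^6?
(1, 0, 2, 1, -4, -5)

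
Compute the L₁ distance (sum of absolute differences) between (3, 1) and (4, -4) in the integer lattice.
6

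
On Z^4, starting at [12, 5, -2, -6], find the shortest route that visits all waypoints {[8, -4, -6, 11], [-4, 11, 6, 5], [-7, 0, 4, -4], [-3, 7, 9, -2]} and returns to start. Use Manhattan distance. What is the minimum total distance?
144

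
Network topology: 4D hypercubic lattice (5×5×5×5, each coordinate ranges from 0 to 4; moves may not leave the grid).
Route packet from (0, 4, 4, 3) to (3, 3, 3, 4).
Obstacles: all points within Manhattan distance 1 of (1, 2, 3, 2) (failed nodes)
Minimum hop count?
6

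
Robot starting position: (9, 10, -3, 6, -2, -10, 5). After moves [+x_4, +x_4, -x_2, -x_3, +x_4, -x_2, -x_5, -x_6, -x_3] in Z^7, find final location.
(9, 8, -5, 9, -3, -11, 5)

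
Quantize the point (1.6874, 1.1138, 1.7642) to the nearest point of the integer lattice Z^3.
(2, 1, 2)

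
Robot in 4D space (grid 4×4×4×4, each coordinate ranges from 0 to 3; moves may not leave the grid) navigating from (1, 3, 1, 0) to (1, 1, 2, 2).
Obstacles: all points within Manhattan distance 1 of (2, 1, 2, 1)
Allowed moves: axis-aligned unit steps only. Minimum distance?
5
(one shortest path: (1, 3, 1, 0) → (1, 2, 1, 0) → (1, 1, 1, 0) → (1, 1, 1, 1) → (1, 1, 1, 2) → (1, 1, 2, 2))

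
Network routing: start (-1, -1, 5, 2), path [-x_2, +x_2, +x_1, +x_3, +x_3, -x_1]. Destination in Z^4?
(-1, -1, 7, 2)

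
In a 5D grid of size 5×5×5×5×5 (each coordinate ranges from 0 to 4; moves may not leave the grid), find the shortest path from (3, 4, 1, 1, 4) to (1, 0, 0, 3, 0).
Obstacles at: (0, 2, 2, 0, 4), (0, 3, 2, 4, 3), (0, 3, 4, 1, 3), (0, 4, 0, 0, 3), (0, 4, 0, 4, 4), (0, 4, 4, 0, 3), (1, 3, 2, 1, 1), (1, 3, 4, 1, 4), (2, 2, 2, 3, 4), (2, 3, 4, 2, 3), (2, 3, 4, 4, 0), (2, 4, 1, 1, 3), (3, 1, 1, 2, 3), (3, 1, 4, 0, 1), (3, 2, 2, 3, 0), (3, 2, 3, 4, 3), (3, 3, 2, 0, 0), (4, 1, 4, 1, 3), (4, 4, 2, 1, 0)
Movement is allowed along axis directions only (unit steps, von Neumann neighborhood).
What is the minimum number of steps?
13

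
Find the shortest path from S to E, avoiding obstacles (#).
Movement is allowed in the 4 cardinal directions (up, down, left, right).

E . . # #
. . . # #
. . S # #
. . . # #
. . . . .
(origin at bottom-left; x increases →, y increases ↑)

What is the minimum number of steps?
4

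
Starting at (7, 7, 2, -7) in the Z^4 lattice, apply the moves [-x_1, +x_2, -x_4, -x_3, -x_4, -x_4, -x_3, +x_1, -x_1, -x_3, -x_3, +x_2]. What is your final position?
(6, 9, -2, -10)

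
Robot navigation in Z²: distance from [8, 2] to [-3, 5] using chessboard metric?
11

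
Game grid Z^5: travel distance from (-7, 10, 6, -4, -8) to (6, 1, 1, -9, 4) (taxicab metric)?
44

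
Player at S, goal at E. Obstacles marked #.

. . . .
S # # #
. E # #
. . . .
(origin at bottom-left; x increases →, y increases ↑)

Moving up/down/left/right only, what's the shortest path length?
2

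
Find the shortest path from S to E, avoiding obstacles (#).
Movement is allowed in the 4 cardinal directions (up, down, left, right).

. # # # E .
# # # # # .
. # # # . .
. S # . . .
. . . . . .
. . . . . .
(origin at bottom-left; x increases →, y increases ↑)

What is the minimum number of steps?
10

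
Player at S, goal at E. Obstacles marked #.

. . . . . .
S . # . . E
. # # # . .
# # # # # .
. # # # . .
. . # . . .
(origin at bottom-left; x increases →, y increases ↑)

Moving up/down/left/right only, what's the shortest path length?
7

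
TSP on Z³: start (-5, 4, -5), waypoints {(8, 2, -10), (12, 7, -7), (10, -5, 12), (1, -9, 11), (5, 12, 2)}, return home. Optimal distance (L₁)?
134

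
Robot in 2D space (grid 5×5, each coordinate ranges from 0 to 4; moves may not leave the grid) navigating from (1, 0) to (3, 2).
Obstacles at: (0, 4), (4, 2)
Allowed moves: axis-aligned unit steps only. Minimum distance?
4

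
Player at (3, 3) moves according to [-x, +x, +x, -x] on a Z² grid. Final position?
(3, 3)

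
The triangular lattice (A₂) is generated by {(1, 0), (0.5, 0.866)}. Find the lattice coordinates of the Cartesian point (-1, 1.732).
-2b₁ + 2b₂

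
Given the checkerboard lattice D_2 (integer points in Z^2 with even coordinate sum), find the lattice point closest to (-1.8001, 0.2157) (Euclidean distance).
(-2, 0)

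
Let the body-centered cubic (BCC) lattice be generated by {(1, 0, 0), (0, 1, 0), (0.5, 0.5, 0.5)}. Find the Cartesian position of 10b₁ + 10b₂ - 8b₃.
(6, 6, -4)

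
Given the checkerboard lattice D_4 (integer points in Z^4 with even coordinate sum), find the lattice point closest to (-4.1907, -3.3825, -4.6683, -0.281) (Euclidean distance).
(-4, -3, -5, 0)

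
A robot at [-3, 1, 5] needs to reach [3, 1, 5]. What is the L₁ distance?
6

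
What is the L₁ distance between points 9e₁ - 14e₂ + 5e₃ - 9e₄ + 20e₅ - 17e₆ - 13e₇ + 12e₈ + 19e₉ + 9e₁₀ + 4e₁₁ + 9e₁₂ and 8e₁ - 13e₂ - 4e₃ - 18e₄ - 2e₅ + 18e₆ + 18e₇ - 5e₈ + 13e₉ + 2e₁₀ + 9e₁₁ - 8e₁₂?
160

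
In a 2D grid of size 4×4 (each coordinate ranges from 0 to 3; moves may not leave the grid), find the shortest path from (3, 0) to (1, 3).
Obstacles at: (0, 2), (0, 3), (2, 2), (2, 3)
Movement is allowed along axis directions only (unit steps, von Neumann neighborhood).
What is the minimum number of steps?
5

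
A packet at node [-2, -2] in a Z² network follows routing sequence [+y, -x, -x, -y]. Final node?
(-4, -2)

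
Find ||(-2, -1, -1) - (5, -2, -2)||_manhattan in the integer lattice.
9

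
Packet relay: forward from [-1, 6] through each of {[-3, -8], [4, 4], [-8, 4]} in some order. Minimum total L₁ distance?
36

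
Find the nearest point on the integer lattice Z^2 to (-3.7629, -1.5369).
(-4, -2)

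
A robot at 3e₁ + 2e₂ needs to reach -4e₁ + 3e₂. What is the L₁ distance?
8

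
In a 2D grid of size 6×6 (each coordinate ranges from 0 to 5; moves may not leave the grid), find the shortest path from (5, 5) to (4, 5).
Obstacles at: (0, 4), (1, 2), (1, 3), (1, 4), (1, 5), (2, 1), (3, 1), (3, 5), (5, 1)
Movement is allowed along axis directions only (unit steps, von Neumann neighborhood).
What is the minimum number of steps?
1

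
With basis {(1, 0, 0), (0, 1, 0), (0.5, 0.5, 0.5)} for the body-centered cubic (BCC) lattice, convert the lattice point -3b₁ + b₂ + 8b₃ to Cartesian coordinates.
(1, 5, 4)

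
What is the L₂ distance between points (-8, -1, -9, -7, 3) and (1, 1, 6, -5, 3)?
17.72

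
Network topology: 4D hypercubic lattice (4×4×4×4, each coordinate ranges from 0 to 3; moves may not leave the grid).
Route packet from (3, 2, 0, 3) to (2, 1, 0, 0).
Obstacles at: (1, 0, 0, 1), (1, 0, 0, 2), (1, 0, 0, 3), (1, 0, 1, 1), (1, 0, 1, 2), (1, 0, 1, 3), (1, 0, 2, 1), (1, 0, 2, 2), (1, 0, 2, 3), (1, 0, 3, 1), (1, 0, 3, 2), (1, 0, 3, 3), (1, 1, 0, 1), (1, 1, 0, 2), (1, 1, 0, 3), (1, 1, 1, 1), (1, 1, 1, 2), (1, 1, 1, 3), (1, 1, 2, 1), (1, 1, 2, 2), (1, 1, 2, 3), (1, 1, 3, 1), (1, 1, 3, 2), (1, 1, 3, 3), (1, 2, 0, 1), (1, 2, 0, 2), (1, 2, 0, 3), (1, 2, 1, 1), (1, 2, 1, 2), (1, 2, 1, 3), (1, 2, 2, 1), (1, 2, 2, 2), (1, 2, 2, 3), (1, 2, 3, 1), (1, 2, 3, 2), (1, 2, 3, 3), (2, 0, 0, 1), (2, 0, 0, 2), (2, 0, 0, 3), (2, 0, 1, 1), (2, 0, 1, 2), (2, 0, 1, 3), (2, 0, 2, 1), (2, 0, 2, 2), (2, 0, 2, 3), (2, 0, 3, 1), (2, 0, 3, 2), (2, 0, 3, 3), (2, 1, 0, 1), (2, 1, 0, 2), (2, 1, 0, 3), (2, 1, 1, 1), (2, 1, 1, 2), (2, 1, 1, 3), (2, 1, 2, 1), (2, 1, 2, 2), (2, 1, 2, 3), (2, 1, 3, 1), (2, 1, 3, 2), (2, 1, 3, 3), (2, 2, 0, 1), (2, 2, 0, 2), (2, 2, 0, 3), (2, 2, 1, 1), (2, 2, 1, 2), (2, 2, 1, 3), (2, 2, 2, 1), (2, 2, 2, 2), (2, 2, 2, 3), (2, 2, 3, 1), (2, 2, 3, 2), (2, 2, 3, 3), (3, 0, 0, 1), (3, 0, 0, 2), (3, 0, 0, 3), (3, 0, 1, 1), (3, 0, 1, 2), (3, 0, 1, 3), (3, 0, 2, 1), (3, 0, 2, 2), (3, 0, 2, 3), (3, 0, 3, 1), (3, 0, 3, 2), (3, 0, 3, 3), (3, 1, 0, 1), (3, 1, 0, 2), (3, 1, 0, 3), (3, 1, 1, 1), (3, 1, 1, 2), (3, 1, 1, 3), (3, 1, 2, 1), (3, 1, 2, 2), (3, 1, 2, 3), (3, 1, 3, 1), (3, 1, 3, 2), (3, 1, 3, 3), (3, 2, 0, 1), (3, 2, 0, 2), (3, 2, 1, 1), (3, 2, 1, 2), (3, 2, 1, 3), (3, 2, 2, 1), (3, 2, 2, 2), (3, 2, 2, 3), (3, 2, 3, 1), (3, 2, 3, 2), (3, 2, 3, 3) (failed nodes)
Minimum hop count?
7
(one shortest path: (3, 2, 0, 3) → (3, 3, 0, 3) → (2, 3, 0, 3) → (2, 3, 0, 2) → (2, 3, 0, 1) → (2, 3, 0, 0) → (2, 2, 0, 0) → (2, 1, 0, 0))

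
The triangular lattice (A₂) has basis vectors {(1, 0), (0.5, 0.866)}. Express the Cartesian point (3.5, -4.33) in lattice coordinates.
6b₁ - 5b₂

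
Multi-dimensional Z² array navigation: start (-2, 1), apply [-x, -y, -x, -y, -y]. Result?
(-4, -2)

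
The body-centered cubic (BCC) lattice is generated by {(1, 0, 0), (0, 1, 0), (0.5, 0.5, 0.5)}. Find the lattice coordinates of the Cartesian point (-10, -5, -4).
-6b₁ - b₂ - 8b₃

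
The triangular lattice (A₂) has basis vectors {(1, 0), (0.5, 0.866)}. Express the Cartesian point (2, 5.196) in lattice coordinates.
-b₁ + 6b₂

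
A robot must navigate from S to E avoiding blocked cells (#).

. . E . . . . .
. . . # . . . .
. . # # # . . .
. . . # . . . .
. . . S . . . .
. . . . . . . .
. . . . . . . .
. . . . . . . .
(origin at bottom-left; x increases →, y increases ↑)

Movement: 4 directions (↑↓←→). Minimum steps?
7
(one shortest path: (3, 3) → (2, 3) → (1, 3) → (1, 4) → (1, 5) → (1, 6) → (2, 6) → (2, 7))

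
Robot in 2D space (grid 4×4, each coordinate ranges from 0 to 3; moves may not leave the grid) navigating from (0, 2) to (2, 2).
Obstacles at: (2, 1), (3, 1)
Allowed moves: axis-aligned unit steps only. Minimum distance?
2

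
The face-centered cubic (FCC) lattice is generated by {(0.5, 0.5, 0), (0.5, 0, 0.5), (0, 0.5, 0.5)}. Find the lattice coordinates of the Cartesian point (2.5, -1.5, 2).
-b₁ + 6b₂ - 2b₃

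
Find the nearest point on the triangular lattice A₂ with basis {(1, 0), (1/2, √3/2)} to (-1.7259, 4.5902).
(-1.5, 4.33)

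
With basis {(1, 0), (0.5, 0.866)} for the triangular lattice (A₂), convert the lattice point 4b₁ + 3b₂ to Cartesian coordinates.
(5.5, 2.598)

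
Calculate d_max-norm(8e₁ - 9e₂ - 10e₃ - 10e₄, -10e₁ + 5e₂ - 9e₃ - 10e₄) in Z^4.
18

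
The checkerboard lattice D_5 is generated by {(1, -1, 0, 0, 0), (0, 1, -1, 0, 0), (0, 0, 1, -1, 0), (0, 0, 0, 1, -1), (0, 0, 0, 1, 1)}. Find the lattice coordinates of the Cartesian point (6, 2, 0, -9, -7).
6b₁ + 8b₂ + 8b₃ + 3b₄ - 4b₅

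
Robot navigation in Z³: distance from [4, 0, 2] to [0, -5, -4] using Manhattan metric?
15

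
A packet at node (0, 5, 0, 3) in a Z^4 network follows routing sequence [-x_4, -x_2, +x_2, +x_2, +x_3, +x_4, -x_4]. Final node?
(0, 6, 1, 2)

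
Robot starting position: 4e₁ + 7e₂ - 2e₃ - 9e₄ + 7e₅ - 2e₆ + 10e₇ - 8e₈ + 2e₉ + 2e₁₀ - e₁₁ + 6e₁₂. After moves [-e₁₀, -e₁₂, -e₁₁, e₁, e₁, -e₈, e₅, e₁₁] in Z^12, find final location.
(6, 7, -2, -9, 8, -2, 10, -9, 2, 1, -1, 5)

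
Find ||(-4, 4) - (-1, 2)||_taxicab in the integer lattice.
5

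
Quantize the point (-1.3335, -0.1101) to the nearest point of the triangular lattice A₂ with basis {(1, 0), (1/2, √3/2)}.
(-1, 0)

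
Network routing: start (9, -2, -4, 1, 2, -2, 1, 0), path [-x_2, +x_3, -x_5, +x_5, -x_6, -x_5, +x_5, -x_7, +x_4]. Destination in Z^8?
(9, -3, -3, 2, 2, -3, 0, 0)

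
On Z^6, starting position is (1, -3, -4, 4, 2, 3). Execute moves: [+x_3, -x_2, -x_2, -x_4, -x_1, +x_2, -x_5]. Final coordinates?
(0, -4, -3, 3, 1, 3)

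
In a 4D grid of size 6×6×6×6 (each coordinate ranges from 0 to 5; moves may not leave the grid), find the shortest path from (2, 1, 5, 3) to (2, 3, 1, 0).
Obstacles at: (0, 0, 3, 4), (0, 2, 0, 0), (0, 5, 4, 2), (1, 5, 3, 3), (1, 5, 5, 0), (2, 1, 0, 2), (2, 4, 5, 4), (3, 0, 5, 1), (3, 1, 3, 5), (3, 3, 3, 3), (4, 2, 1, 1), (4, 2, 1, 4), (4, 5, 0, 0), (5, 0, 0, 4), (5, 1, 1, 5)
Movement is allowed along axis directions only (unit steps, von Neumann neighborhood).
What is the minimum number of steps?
9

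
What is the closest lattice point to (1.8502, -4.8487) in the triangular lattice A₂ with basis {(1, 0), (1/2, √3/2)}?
(2, -5.196)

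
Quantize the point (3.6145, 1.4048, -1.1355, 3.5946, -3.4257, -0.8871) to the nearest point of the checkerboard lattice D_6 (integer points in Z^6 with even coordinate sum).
(4, 1, -1, 4, -3, -1)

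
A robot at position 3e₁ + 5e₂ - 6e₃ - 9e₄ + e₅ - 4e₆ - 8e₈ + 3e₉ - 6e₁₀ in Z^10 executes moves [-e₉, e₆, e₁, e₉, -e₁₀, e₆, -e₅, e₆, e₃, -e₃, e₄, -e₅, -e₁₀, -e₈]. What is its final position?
(4, 5, -6, -8, -1, -1, 0, -9, 3, -8)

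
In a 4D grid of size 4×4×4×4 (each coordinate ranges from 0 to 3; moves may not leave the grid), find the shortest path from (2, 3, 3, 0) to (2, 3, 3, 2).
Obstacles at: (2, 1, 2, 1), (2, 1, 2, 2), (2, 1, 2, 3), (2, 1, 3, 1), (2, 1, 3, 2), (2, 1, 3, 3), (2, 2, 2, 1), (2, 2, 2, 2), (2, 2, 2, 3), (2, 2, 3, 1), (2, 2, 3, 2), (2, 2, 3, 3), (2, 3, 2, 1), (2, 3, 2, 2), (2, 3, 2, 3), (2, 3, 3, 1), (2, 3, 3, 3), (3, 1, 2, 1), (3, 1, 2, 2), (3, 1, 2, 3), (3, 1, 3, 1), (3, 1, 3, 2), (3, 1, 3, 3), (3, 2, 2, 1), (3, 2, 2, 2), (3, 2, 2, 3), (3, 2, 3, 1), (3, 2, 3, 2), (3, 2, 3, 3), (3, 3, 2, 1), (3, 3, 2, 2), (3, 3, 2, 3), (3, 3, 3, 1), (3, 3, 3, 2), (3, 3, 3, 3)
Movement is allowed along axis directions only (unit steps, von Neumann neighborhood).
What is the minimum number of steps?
4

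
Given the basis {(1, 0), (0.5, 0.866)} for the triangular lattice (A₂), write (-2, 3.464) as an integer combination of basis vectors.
-4b₁ + 4b₂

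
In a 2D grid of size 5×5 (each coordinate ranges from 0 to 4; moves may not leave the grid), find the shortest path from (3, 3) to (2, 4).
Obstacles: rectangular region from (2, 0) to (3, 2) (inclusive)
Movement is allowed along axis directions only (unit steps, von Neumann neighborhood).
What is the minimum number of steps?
2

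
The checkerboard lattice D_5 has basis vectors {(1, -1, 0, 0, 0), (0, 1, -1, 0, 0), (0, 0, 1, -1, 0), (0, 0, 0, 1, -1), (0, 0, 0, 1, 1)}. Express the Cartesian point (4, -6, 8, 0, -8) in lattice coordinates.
4b₁ - 2b₂ + 6b₃ + 7b₄ - b₅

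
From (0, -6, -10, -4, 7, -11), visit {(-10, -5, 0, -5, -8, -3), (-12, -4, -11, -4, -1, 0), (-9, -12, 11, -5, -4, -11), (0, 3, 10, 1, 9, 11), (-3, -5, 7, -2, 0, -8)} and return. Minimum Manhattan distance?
220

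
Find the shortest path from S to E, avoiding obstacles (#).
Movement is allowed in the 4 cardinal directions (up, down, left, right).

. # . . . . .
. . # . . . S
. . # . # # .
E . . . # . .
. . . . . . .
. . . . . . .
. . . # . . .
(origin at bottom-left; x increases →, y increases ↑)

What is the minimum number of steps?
8
(one shortest path: (6, 5) → (5, 5) → (4, 5) → (3, 5) → (3, 4) → (3, 3) → (2, 3) → (1, 3) → (0, 3))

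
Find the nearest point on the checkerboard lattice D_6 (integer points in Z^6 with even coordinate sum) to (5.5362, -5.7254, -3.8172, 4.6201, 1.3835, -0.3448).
(6, -6, -4, 5, 1, 0)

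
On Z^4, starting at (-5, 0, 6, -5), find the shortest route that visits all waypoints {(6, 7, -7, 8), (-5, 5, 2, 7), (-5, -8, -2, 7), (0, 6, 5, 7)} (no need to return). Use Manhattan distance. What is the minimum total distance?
74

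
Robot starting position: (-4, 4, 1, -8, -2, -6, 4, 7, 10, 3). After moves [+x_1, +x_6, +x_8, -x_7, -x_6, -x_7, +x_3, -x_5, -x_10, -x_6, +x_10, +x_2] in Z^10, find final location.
(-3, 5, 2, -8, -3, -7, 2, 8, 10, 3)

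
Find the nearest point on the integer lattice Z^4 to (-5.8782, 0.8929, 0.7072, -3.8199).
(-6, 1, 1, -4)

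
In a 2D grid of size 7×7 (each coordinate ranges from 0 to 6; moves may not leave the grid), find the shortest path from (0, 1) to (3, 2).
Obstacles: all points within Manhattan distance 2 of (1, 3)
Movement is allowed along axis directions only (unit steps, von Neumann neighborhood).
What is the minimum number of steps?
6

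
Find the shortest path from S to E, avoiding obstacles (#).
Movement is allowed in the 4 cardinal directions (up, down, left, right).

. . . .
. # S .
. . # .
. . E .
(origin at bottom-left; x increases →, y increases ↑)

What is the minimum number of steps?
4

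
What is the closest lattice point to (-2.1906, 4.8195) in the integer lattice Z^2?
(-2, 5)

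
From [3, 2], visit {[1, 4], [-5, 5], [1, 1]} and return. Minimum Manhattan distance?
24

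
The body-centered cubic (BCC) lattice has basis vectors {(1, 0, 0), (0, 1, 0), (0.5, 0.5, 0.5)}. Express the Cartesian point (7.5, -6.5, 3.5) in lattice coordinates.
4b₁ - 10b₂ + 7b₃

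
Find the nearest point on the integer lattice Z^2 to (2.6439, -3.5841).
(3, -4)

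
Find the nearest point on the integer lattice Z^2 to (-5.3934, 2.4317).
(-5, 2)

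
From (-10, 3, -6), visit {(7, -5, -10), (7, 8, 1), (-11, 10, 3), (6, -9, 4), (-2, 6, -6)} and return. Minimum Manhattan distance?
114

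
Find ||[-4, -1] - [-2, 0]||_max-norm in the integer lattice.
2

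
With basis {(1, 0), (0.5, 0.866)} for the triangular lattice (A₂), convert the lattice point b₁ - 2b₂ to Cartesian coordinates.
(0, -1.732)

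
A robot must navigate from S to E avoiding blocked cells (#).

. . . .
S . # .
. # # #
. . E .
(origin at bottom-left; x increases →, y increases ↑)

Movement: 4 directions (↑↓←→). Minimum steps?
4
(one shortest path: (0, 2) → (0, 1) → (0, 0) → (1, 0) → (2, 0))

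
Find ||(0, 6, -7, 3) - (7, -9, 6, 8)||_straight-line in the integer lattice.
21.6333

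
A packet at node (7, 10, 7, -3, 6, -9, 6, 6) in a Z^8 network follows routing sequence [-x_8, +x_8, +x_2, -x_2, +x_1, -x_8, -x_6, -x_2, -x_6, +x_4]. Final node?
(8, 9, 7, -2, 6, -11, 6, 5)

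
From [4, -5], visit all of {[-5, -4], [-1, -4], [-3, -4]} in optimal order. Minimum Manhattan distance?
10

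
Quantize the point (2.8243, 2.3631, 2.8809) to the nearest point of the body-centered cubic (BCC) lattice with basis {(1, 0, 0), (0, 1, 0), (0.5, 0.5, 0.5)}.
(3, 2, 3)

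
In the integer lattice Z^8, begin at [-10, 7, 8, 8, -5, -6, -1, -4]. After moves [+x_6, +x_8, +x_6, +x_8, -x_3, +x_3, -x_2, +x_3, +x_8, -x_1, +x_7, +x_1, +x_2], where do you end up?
(-10, 7, 9, 8, -5, -4, 0, -1)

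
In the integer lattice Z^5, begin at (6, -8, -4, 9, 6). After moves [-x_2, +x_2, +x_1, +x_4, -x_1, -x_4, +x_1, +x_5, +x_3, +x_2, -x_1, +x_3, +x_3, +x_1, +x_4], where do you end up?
(7, -7, -1, 10, 7)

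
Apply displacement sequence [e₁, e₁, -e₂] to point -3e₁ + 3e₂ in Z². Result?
(-1, 2)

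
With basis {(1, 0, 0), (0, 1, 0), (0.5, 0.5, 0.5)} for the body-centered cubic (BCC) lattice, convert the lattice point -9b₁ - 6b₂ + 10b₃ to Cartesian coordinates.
(-4, -1, 5)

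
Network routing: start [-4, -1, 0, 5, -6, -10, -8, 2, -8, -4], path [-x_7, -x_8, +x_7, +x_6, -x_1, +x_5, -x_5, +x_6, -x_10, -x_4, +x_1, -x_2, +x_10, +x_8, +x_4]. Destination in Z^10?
(-4, -2, 0, 5, -6, -8, -8, 2, -8, -4)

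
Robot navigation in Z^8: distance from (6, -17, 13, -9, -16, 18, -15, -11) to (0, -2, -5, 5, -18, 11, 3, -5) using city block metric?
86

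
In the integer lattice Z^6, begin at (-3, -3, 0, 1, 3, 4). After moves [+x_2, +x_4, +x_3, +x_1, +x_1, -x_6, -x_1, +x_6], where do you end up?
(-2, -2, 1, 2, 3, 4)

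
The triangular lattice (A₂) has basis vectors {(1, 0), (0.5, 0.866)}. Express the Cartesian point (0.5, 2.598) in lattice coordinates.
-b₁ + 3b₂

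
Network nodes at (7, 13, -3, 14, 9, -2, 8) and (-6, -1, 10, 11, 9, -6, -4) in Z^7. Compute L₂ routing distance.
26.5141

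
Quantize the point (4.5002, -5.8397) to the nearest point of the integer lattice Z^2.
(5, -6)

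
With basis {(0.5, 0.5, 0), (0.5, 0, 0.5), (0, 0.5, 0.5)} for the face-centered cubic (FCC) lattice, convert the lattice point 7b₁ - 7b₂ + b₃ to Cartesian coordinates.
(0, 4, -3)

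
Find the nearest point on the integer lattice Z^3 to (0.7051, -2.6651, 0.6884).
(1, -3, 1)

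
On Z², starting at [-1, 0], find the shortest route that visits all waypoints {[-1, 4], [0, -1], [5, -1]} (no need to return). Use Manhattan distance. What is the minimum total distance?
15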